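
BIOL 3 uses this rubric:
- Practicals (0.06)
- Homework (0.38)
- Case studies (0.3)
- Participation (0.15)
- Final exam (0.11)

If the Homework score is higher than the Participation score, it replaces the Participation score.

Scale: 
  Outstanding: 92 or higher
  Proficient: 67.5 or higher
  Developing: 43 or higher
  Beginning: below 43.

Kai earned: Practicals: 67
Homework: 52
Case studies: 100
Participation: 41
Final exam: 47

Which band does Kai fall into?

Homework (52) > Participation (41), so Participation counts as 52.
Weighted total:
  Practicals 67 × 0.06 = 4.02
  Homework 52 × 0.38 = 19.76
  Case studies 100 × 0.3 = 30
  Participation 52 × 0.15 = 7.8
  Final exam 47 × 0.11 = 5.17
Sum = 66.75
66.75 is ≥ 43 and < 67.5 → Developing

Developing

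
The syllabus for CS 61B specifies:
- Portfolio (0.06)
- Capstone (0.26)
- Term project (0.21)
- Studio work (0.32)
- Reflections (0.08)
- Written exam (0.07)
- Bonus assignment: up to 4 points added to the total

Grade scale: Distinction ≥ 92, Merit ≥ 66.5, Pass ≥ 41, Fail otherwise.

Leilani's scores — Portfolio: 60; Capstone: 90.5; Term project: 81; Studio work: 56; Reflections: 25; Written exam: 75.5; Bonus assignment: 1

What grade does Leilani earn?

Merit

Weighted total:
  Portfolio 60 × 0.06 = 3.6
  Capstone 90.5 × 0.26 = 23.53
  Term project 81 × 0.21 = 17.01
  Studio work 56 × 0.32 = 17.92
  Reflections 25 × 0.08 = 2
  Written exam 75.5 × 0.07 = 5.285
Sum = 69.345
Bonus assignment: 69.345 + 1 = 70.345
70.345 is ≥ 66.5 and < 92 → Merit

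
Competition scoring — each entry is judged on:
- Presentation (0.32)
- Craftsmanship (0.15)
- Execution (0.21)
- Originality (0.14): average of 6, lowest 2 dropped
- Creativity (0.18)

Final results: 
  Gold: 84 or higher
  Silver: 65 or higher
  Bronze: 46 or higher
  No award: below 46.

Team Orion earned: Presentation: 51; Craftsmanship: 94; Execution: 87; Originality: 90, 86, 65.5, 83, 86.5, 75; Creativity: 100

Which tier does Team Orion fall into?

Silver

Originality: drop 65.5, 75 → average of remaining 4 = 345.5/4 = 86.375
Weighted total:
  Presentation 51 × 0.32 = 16.32
  Craftsmanship 94 × 0.15 = 14.1
  Execution 87 × 0.21 = 18.27
  Originality 86.375 × 0.14 = 12.0925
  Creativity 100 × 0.18 = 18
Sum = 78.7825
78.7825 is ≥ 65 and < 84 → Silver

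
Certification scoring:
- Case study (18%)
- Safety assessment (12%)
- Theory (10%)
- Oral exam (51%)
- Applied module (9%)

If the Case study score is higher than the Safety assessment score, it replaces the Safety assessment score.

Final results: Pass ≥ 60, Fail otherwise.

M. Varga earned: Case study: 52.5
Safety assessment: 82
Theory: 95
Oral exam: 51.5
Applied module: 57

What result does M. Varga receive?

Case study (52.5) ≤ Safety assessment (82), so Safety assessment stays at 82.
Weighted total:
  Case study 52.5 × 0.18 = 9.45
  Safety assessment 82 × 0.12 = 9.84
  Theory 95 × 0.1 = 9.5
  Oral exam 51.5 × 0.51 = 26.265
  Applied module 57 × 0.09 = 5.13
Sum = 60.185
60.185 ≥ 60 → Pass

Pass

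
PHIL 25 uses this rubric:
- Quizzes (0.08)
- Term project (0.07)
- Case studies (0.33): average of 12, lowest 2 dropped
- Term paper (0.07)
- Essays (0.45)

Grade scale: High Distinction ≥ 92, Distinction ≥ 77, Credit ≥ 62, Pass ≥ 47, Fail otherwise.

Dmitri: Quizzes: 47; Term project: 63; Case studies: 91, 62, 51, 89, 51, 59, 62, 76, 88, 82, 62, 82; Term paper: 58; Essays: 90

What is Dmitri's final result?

Distinction

Case studies: drop 51, 51 → average of remaining 10 = 753/10 = 75.3
Weighted total:
  Quizzes 47 × 0.08 = 3.76
  Term project 63 × 0.07 = 4.41
  Case studies 75.3 × 0.33 = 24.849
  Term paper 58 × 0.07 = 4.06
  Essays 90 × 0.45 = 40.5
Sum = 77.579
77.579 is ≥ 77 and < 92 → Distinction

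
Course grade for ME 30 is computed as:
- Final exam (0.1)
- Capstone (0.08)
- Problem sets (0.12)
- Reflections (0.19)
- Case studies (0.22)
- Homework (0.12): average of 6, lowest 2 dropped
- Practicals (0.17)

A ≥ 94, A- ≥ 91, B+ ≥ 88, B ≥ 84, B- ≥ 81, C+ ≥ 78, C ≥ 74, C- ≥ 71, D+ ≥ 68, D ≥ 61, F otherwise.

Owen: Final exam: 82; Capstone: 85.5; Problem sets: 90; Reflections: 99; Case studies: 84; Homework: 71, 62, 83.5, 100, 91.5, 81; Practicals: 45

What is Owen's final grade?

B-

Homework: drop 62, 71 → average of remaining 4 = 356/4 = 89
Weighted total:
  Final exam 82 × 0.1 = 8.2
  Capstone 85.5 × 0.08 = 6.84
  Problem sets 90 × 0.12 = 10.8
  Reflections 99 × 0.19 = 18.81
  Case studies 84 × 0.22 = 18.48
  Homework 89 × 0.12 = 10.68
  Practicals 45 × 0.17 = 7.65
Sum = 81.46
81.46 is ≥ 81 and < 84 → B-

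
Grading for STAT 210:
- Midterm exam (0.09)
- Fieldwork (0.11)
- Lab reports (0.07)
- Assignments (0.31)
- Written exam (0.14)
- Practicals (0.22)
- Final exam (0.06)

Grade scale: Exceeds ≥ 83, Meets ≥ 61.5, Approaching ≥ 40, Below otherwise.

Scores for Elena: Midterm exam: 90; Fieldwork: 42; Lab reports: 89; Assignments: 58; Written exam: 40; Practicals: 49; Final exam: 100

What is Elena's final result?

Approaching

Weighted total:
  Midterm exam 90 × 0.09 = 8.1
  Fieldwork 42 × 0.11 = 4.62
  Lab reports 89 × 0.07 = 6.23
  Assignments 58 × 0.31 = 17.98
  Written exam 40 × 0.14 = 5.6
  Practicals 49 × 0.22 = 10.78
  Final exam 100 × 0.06 = 6
Sum = 59.31
59.31 is ≥ 40 and < 61.5 → Approaching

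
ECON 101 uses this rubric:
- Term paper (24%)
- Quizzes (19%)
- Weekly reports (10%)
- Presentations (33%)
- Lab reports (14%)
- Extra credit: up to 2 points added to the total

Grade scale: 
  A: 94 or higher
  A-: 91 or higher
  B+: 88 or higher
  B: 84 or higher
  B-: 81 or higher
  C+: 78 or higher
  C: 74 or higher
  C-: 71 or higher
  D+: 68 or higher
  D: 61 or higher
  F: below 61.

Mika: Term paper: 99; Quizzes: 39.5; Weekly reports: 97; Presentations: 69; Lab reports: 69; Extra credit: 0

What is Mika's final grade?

C-

Weighted total:
  Term paper 99 × 0.24 = 23.76
  Quizzes 39.5 × 0.19 = 7.505
  Weekly reports 97 × 0.1 = 9.7
  Presentations 69 × 0.33 = 22.77
  Lab reports 69 × 0.14 = 9.66
Sum = 73.395
Extra credit: 73.395 + 0 = 73.395
73.395 is ≥ 71 and < 74 → C-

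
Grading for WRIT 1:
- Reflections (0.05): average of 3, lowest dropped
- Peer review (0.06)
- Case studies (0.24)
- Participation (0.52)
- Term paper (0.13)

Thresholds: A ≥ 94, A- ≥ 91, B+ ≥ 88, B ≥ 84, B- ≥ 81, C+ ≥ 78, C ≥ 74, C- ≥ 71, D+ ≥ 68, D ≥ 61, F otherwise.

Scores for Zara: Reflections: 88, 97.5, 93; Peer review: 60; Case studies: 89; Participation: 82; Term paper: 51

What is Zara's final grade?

Reflections: drop 88 → average of remaining 2 = 190.5/2 = 95.25
Weighted total:
  Reflections 95.25 × 0.05 = 4.7625
  Peer review 60 × 0.06 = 3.6
  Case studies 89 × 0.24 = 21.36
  Participation 82 × 0.52 = 42.64
  Term paper 51 × 0.13 = 6.63
Sum = 78.9925
78.9925 is ≥ 78 and < 81 → C+

C+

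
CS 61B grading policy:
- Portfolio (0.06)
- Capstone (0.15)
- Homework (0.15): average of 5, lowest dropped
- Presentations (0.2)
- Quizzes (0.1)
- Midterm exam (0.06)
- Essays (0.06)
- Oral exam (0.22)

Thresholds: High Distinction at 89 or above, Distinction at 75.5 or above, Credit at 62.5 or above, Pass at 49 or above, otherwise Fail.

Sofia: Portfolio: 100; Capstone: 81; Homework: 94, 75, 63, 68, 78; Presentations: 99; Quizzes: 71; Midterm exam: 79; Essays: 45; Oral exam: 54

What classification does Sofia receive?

Homework: drop 63 → average of remaining 4 = 315/4 = 78.75
Weighted total:
  Portfolio 100 × 0.06 = 6
  Capstone 81 × 0.15 = 12.15
  Homework 78.75 × 0.15 = 11.8125
  Presentations 99 × 0.2 = 19.8
  Quizzes 71 × 0.1 = 7.1
  Midterm exam 79 × 0.06 = 4.74
  Essays 45 × 0.06 = 2.7
  Oral exam 54 × 0.22 = 11.88
Sum = 76.1825
76.1825 is ≥ 75.5 and < 89 → Distinction

Distinction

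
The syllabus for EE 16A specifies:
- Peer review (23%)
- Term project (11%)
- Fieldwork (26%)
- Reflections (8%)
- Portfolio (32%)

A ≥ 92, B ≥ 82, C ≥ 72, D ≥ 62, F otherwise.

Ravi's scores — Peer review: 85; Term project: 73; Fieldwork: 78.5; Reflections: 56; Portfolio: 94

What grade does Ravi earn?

Weighted total:
  Peer review 85 × 0.23 = 19.55
  Term project 73 × 0.11 = 8.03
  Fieldwork 78.5 × 0.26 = 20.41
  Reflections 56 × 0.08 = 4.48
  Portfolio 94 × 0.32 = 30.08
Sum = 82.55
82.55 is ≥ 82 and < 92 → B

B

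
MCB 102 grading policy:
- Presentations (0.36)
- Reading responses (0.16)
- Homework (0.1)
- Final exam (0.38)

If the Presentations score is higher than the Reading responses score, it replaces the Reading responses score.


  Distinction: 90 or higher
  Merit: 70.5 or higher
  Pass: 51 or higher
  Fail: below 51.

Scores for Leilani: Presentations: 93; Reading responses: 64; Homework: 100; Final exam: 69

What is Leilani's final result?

Merit

Presentations (93) > Reading responses (64), so Reading responses counts as 93.
Weighted total:
  Presentations 93 × 0.36 = 33.48
  Reading responses 93 × 0.16 = 14.88
  Homework 100 × 0.1 = 10
  Final exam 69 × 0.38 = 26.22
Sum = 84.58
84.58 is ≥ 70.5 and < 90 → Merit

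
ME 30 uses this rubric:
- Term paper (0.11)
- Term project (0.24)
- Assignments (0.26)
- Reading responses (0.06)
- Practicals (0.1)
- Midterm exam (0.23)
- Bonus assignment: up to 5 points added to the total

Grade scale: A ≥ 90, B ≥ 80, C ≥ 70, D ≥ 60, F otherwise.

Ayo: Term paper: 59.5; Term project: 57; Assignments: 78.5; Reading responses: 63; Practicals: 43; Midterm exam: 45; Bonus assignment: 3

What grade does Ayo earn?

D

Weighted total:
  Term paper 59.5 × 0.11 = 6.545
  Term project 57 × 0.24 = 13.68
  Assignments 78.5 × 0.26 = 20.41
  Reading responses 63 × 0.06 = 3.78
  Practicals 43 × 0.1 = 4.3
  Midterm exam 45 × 0.23 = 10.35
Sum = 59.065
Bonus assignment: 59.065 + 3 = 62.065
62.065 is ≥ 60 and < 70 → D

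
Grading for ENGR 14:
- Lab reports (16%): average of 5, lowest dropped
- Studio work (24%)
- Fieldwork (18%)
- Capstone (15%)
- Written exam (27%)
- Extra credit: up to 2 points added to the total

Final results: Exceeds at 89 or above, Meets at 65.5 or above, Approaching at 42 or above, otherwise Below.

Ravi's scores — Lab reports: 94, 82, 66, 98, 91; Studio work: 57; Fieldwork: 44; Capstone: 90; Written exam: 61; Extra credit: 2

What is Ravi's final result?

Lab reports: drop 66 → average of remaining 4 = 365/4 = 91.25
Weighted total:
  Lab reports 91.25 × 0.16 = 14.6
  Studio work 57 × 0.24 = 13.68
  Fieldwork 44 × 0.18 = 7.92
  Capstone 90 × 0.15 = 13.5
  Written exam 61 × 0.27 = 16.47
Sum = 66.17
Extra credit: 66.17 + 2 = 68.17
68.17 is ≥ 65.5 and < 89 → Meets

Meets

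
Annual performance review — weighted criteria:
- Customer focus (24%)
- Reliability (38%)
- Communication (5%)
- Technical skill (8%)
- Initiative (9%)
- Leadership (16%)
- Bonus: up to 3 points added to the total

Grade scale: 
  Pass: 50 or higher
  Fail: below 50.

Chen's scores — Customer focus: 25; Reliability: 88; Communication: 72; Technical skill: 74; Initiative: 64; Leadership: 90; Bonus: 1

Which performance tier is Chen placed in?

Pass

Weighted total:
  Customer focus 25 × 0.24 = 6
  Reliability 88 × 0.38 = 33.44
  Communication 72 × 0.05 = 3.6
  Technical skill 74 × 0.08 = 5.92
  Initiative 64 × 0.09 = 5.76
  Leadership 90 × 0.16 = 14.4
Sum = 69.12
Bonus: 69.12 + 1 = 70.12
70.12 ≥ 50 → Pass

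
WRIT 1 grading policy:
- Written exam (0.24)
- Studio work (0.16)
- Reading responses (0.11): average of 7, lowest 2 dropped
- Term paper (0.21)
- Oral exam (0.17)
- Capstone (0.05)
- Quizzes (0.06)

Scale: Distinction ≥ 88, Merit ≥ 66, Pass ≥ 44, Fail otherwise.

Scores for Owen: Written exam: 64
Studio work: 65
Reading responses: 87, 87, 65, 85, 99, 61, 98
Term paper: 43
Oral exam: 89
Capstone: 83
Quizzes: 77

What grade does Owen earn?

Reading responses: drop 61, 65 → average of remaining 5 = 456/5 = 91.2
Weighted total:
  Written exam 64 × 0.24 = 15.36
  Studio work 65 × 0.16 = 10.4
  Reading responses 91.2 × 0.11 = 10.032
  Term paper 43 × 0.21 = 9.03
  Oral exam 89 × 0.17 = 15.13
  Capstone 83 × 0.05 = 4.15
  Quizzes 77 × 0.06 = 4.62
Sum = 68.722
68.722 is ≥ 66 and < 88 → Merit

Merit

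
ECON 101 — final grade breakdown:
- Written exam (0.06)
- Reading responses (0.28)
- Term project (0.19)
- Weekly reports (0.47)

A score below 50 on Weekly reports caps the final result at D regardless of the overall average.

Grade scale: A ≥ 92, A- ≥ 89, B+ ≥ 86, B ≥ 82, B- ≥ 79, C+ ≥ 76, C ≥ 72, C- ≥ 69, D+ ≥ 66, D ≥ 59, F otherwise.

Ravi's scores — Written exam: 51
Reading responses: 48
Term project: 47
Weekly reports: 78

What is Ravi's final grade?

D

Weekly reports score 78 ≥ 50: minimum met.
Weighted total:
  Written exam 51 × 0.06 = 3.06
  Reading responses 48 × 0.28 = 13.44
  Term project 47 × 0.19 = 8.93
  Weekly reports 78 × 0.47 = 36.66
Sum = 62.09
62.09 is ≥ 59 and < 66 → D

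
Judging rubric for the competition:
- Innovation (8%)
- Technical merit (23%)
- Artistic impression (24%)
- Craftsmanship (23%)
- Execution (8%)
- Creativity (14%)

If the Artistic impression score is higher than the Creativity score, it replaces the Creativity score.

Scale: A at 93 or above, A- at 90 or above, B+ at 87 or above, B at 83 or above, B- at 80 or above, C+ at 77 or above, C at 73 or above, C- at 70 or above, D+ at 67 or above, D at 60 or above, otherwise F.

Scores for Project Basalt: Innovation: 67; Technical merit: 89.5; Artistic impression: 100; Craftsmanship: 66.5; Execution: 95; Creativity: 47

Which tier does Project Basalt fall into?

Artistic impression (100) > Creativity (47), so Creativity counts as 100.
Weighted total:
  Innovation 67 × 0.08 = 5.36
  Technical merit 89.5 × 0.23 = 20.585
  Artistic impression 100 × 0.24 = 24
  Craftsmanship 66.5 × 0.23 = 15.295
  Execution 95 × 0.08 = 7.6
  Creativity 100 × 0.14 = 14
Sum = 86.84
86.84 is ≥ 83 and < 87 → B

B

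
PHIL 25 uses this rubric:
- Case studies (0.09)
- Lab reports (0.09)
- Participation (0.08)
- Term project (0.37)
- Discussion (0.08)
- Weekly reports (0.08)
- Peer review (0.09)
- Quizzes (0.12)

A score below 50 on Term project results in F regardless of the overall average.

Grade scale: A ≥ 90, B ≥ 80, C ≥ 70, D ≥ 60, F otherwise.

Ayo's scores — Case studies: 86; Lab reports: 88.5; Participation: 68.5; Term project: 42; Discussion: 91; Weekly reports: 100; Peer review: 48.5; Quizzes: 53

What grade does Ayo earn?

Term project score 42 < 50: minimum not met.
Weighted total:
  Case studies 86 × 0.09 = 7.74
  Lab reports 88.5 × 0.09 = 7.965
  Participation 68.5 × 0.08 = 5.48
  Term project 42 × 0.37 = 15.54
  Discussion 91 × 0.08 = 7.28
  Weekly reports 100 × 0.08 = 8
  Peer review 48.5 × 0.09 = 4.365
  Quizzes 53 × 0.12 = 6.36
Sum = 62.73
Because the Term project minimum was not met, the result is F.

F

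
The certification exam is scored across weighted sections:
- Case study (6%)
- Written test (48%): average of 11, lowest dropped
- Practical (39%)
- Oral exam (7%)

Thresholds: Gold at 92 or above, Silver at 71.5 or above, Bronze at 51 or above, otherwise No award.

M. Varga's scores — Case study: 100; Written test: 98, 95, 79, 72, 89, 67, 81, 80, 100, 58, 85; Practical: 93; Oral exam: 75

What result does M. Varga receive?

Silver

Written test: drop 58 → average of remaining 10 = 846/10 = 84.6
Weighted total:
  Case study 100 × 0.06 = 6
  Written test 84.6 × 0.48 = 40.608
  Practical 93 × 0.39 = 36.27
  Oral exam 75 × 0.07 = 5.25
Sum = 88.128
88.128 is ≥ 71.5 and < 92 → Silver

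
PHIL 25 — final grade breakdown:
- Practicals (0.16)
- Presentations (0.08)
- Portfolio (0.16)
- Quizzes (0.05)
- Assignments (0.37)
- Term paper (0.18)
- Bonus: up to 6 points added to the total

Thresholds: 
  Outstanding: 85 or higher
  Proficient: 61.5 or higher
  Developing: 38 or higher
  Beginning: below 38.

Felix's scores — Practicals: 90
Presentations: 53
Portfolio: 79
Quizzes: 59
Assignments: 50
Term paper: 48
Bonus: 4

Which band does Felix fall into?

Weighted total:
  Practicals 90 × 0.16 = 14.4
  Presentations 53 × 0.08 = 4.24
  Portfolio 79 × 0.16 = 12.64
  Quizzes 59 × 0.05 = 2.95
  Assignments 50 × 0.37 = 18.5
  Term paper 48 × 0.18 = 8.64
Sum = 61.37
Bonus: 61.37 + 4 = 65.37
65.37 is ≥ 61.5 and < 85 → Proficient

Proficient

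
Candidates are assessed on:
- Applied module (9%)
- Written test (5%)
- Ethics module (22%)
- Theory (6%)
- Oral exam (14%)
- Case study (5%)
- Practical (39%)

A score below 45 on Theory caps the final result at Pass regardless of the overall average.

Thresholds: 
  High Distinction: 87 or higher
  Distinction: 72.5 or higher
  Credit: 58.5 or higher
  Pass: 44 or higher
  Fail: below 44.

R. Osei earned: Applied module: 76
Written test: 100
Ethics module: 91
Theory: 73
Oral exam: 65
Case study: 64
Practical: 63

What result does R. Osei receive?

Distinction

Theory score 73 ≥ 45: minimum met.
Weighted total:
  Applied module 76 × 0.09 = 6.84
  Written test 100 × 0.05 = 5
  Ethics module 91 × 0.22 = 20.02
  Theory 73 × 0.06 = 4.38
  Oral exam 65 × 0.14 = 9.1
  Case study 64 × 0.05 = 3.2
  Practical 63 × 0.39 = 24.57
Sum = 73.11
73.11 is ≥ 72.5 and < 87 → Distinction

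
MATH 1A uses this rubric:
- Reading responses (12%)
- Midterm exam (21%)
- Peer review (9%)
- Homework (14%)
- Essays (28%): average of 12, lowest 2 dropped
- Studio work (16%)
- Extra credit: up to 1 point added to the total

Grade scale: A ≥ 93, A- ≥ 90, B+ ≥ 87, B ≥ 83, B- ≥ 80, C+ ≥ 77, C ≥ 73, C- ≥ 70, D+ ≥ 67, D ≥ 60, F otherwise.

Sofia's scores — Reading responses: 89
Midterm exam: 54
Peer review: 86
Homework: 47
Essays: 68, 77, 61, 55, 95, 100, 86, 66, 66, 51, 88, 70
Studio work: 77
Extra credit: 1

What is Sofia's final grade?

Essays: drop 51, 55 → average of remaining 10 = 777/10 = 77.7
Weighted total:
  Reading responses 89 × 0.12 = 10.68
  Midterm exam 54 × 0.21 = 11.34
  Peer review 86 × 0.09 = 7.74
  Homework 47 × 0.14 = 6.58
  Essays 77.7 × 0.28 = 21.756
  Studio work 77 × 0.16 = 12.32
Sum = 70.416
Extra credit: 70.416 + 1 = 71.416
71.416 is ≥ 70 and < 73 → C-

C-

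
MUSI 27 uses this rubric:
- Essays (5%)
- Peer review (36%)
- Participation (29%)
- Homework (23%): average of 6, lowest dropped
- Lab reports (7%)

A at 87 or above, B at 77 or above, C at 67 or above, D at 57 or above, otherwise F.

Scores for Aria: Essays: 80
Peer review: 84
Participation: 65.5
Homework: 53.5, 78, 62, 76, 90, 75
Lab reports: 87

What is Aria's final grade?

C

Homework: drop 53.5 → average of remaining 5 = 381/5 = 76.2
Weighted total:
  Essays 80 × 0.05 = 4
  Peer review 84 × 0.36 = 30.24
  Participation 65.5 × 0.29 = 18.995
  Homework 76.2 × 0.23 = 17.526
  Lab reports 87 × 0.07 = 6.09
Sum = 76.851
76.851 is ≥ 67 and < 77 → C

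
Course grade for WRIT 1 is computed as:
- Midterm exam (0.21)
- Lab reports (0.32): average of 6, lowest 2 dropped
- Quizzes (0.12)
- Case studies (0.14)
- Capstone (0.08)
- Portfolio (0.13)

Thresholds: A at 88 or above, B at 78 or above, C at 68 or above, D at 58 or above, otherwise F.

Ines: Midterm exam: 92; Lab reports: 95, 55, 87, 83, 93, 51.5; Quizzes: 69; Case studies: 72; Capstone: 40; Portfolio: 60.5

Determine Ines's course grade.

Lab reports: drop 51.5, 55 → average of remaining 4 = 358/4 = 89.5
Weighted total:
  Midterm exam 92 × 0.21 = 19.32
  Lab reports 89.5 × 0.32 = 28.64
  Quizzes 69 × 0.12 = 8.28
  Case studies 72 × 0.14 = 10.08
  Capstone 40 × 0.08 = 3.2
  Portfolio 60.5 × 0.13 = 7.865
Sum = 77.385
77.385 is ≥ 68 and < 78 → C

C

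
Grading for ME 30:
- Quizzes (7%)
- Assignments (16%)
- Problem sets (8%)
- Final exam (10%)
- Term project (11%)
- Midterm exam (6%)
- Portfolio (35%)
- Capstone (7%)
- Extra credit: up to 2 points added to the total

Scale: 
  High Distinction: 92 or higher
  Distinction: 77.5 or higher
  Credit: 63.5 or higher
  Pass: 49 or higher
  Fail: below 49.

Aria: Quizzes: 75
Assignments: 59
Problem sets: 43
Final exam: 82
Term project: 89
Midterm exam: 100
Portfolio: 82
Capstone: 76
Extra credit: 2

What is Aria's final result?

Distinction

Weighted total:
  Quizzes 75 × 0.07 = 5.25
  Assignments 59 × 0.16 = 9.44
  Problem sets 43 × 0.08 = 3.44
  Final exam 82 × 0.1 = 8.2
  Term project 89 × 0.11 = 9.79
  Midterm exam 100 × 0.06 = 6
  Portfolio 82 × 0.35 = 28.7
  Capstone 76 × 0.07 = 5.32
Sum = 76.14
Extra credit: 76.14 + 2 = 78.14
78.14 is ≥ 77.5 and < 92 → Distinction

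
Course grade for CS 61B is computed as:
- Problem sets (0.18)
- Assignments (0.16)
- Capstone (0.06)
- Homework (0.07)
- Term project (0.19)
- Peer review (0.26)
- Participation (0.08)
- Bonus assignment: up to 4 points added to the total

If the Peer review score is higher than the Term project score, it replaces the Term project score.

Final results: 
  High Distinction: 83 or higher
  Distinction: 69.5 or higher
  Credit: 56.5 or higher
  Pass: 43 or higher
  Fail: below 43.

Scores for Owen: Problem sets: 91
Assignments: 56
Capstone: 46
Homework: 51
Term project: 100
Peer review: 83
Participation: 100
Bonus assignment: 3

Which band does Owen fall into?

Peer review (83) ≤ Term project (100), so Term project stays at 100.
Weighted total:
  Problem sets 91 × 0.18 = 16.38
  Assignments 56 × 0.16 = 8.96
  Capstone 46 × 0.06 = 2.76
  Homework 51 × 0.07 = 3.57
  Term project 100 × 0.19 = 19
  Peer review 83 × 0.26 = 21.58
  Participation 100 × 0.08 = 8
Sum = 80.25
Bonus assignment: 80.25 + 3 = 83.25
83.25 ≥ 83 → High Distinction

High Distinction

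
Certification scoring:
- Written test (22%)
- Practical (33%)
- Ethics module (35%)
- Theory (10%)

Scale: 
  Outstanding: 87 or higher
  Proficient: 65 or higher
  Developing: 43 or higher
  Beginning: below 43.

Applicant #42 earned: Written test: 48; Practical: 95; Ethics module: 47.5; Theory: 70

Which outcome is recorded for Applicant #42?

Weighted total:
  Written test 48 × 0.22 = 10.56
  Practical 95 × 0.33 = 31.35
  Ethics module 47.5 × 0.35 = 16.625
  Theory 70 × 0.1 = 7
Sum = 65.535
65.535 is ≥ 65 and < 87 → Proficient

Proficient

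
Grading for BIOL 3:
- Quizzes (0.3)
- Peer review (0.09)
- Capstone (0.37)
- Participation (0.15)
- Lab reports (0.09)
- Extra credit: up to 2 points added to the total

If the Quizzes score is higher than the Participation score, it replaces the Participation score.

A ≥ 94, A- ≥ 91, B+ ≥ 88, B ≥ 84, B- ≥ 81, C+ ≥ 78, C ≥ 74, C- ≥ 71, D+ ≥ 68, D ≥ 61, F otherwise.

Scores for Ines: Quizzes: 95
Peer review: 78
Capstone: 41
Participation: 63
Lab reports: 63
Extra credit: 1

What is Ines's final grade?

Quizzes (95) > Participation (63), so Participation counts as 95.
Weighted total:
  Quizzes 95 × 0.3 = 28.5
  Peer review 78 × 0.09 = 7.02
  Capstone 41 × 0.37 = 15.17
  Participation 95 × 0.15 = 14.25
  Lab reports 63 × 0.09 = 5.67
Sum = 70.61
Extra credit: 70.61 + 1 = 71.61
71.61 is ≥ 71 and < 74 → C-

C-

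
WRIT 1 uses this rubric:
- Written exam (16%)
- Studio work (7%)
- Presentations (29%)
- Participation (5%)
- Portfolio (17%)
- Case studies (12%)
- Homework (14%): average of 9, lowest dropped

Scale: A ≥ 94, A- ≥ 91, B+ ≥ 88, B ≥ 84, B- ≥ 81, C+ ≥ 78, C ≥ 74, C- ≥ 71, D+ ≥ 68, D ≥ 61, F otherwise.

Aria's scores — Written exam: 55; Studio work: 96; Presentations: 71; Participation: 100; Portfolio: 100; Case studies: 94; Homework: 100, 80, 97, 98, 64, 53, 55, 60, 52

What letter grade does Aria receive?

C+

Homework: drop 52 → average of remaining 8 = 607/8 = 75.875
Weighted total:
  Written exam 55 × 0.16 = 8.8
  Studio work 96 × 0.07 = 6.72
  Presentations 71 × 0.29 = 20.59
  Participation 100 × 0.05 = 5
  Portfolio 100 × 0.17 = 17
  Case studies 94 × 0.12 = 11.28
  Homework 75.875 × 0.14 = 10.6225
Sum = 80.0125
80.0125 is ≥ 78 and < 81 → C+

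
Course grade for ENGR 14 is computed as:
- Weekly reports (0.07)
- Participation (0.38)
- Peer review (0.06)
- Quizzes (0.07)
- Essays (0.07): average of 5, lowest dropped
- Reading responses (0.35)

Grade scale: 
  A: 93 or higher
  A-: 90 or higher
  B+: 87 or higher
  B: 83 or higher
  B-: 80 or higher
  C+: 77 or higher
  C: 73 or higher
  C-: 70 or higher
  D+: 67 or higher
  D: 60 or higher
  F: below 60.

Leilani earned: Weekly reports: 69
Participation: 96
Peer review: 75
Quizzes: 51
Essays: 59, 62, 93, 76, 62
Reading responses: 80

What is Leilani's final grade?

B-

Essays: drop 59 → average of remaining 4 = 293/4 = 73.25
Weighted total:
  Weekly reports 69 × 0.07 = 4.83
  Participation 96 × 0.38 = 36.48
  Peer review 75 × 0.06 = 4.5
  Quizzes 51 × 0.07 = 3.57
  Essays 73.25 × 0.07 = 5.1275
  Reading responses 80 × 0.35 = 28
Sum = 82.5075
82.5075 is ≥ 80 and < 83 → B-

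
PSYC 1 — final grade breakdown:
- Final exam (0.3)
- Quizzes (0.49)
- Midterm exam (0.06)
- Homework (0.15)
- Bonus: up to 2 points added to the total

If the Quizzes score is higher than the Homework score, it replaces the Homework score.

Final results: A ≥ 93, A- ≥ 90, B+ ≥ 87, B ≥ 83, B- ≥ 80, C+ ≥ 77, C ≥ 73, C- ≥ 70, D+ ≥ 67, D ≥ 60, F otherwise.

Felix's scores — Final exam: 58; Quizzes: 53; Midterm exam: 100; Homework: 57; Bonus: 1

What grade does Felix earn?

Quizzes (53) ≤ Homework (57), so Homework stays at 57.
Weighted total:
  Final exam 58 × 0.3 = 17.4
  Quizzes 53 × 0.49 = 25.97
  Midterm exam 100 × 0.06 = 6
  Homework 57 × 0.15 = 8.55
Sum = 57.92
Bonus: 57.92 + 1 = 58.92
58.92 < 60 → F

F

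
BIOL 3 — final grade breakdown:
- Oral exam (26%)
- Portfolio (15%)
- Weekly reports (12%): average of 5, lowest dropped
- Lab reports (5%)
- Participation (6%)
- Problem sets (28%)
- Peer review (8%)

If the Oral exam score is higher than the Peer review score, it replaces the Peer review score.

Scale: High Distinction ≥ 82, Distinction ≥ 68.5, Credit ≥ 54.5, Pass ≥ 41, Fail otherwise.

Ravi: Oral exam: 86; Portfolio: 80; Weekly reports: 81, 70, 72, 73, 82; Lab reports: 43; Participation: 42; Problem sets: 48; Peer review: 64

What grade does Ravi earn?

Distinction

Weekly reports: drop 70 → average of remaining 4 = 308/4 = 77
Oral exam (86) > Peer review (64), so Peer review counts as 86.
Weighted total:
  Oral exam 86 × 0.26 = 22.36
  Portfolio 80 × 0.15 = 12
  Weekly reports 77 × 0.12 = 9.24
  Lab reports 43 × 0.05 = 2.15
  Participation 42 × 0.06 = 2.52
  Problem sets 48 × 0.28 = 13.44
  Peer review 86 × 0.08 = 6.88
Sum = 68.59
68.59 is ≥ 68.5 and < 82 → Distinction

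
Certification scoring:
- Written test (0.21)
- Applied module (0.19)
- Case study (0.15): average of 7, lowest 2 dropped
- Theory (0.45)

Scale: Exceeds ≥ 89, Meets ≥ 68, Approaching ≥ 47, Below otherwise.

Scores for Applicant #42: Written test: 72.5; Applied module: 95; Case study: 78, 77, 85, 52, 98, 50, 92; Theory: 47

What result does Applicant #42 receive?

Approaching

Case study: drop 50, 52 → average of remaining 5 = 430/5 = 86
Weighted total:
  Written test 72.5 × 0.21 = 15.225
  Applied module 95 × 0.19 = 18.05
  Case study 86 × 0.15 = 12.9
  Theory 47 × 0.45 = 21.15
Sum = 67.325
67.325 is ≥ 47 and < 68 → Approaching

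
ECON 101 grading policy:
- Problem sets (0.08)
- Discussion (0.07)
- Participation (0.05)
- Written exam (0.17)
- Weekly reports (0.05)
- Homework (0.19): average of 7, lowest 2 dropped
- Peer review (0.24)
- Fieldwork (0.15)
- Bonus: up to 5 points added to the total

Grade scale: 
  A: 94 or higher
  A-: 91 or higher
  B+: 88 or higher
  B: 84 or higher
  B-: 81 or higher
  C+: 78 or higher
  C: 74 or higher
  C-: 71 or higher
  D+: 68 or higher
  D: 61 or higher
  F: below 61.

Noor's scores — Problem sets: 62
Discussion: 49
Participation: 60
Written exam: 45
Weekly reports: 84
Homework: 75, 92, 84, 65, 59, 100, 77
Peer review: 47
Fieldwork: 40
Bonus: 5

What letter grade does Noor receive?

Homework: drop 59, 65 → average of remaining 5 = 428/5 = 85.6
Weighted total:
  Problem sets 62 × 0.08 = 4.96
  Discussion 49 × 0.07 = 3.43
  Participation 60 × 0.05 = 3
  Written exam 45 × 0.17 = 7.65
  Weekly reports 84 × 0.05 = 4.2
  Homework 85.6 × 0.19 = 16.264
  Peer review 47 × 0.24 = 11.28
  Fieldwork 40 × 0.15 = 6
Sum = 56.784
Bonus: 56.784 + 5 = 61.784
61.784 is ≥ 61 and < 68 → D

D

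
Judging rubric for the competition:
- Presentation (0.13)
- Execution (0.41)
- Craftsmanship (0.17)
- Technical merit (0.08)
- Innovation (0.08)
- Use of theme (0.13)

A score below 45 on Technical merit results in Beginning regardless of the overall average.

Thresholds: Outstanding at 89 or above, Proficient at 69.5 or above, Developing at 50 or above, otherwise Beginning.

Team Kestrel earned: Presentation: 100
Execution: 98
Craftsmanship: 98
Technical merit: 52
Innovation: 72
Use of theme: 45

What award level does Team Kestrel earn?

Technical merit score 52 ≥ 45: minimum met.
Weighted total:
  Presentation 100 × 0.13 = 13
  Execution 98 × 0.41 = 40.18
  Craftsmanship 98 × 0.17 = 16.66
  Technical merit 52 × 0.08 = 4.16
  Innovation 72 × 0.08 = 5.76
  Use of theme 45 × 0.13 = 5.85
Sum = 85.61
85.61 is ≥ 69.5 and < 89 → Proficient

Proficient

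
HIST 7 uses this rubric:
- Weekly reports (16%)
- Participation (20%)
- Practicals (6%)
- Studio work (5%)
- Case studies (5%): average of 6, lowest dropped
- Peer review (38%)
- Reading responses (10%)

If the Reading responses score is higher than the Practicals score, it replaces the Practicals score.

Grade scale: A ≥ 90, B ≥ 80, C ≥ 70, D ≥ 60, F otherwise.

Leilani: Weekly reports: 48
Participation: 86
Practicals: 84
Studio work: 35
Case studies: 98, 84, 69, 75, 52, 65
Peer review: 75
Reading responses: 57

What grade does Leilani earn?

Case studies: drop 52 → average of remaining 5 = 391/5 = 78.2
Reading responses (57) ≤ Practicals (84), so Practicals stays at 84.
Weighted total:
  Weekly reports 48 × 0.16 = 7.68
  Participation 86 × 0.2 = 17.2
  Practicals 84 × 0.06 = 5.04
  Studio work 35 × 0.05 = 1.75
  Case studies 78.2 × 0.05 = 3.91
  Peer review 75 × 0.38 = 28.5
  Reading responses 57 × 0.1 = 5.7
Sum = 69.78
69.78 is ≥ 60 and < 70 → D

D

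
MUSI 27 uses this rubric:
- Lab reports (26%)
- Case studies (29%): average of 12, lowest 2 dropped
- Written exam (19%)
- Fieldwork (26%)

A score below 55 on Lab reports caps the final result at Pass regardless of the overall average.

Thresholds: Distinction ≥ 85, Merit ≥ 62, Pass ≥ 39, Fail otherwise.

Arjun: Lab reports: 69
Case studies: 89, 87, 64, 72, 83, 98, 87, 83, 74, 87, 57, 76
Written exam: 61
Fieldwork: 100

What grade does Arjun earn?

Merit

Case studies: drop 57, 64 → average of remaining 10 = 836/10 = 83.6
Lab reports score 69 ≥ 55: minimum met.
Weighted total:
  Lab reports 69 × 0.26 = 17.94
  Case studies 83.6 × 0.29 = 24.244
  Written exam 61 × 0.19 = 11.59
  Fieldwork 100 × 0.26 = 26
Sum = 79.774
79.774 is ≥ 62 and < 85 → Merit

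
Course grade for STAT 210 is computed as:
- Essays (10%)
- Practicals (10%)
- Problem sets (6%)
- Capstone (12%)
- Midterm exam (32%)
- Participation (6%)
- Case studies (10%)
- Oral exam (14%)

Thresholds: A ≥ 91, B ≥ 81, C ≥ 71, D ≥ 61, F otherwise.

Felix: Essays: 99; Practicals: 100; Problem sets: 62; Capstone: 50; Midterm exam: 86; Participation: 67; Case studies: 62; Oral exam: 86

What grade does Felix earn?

Weighted total:
  Essays 99 × 0.1 = 9.9
  Practicals 100 × 0.1 = 10
  Problem sets 62 × 0.06 = 3.72
  Capstone 50 × 0.12 = 6
  Midterm exam 86 × 0.32 = 27.52
  Participation 67 × 0.06 = 4.02
  Case studies 62 × 0.1 = 6.2
  Oral exam 86 × 0.14 = 12.04
Sum = 79.4
79.4 is ≥ 71 and < 81 → C

C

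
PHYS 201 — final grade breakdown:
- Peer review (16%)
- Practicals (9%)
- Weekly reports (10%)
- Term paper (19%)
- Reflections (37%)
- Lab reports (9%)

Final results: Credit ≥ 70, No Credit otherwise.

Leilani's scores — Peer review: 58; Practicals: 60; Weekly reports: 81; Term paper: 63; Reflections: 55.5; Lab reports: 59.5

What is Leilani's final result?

No Credit

Weighted total:
  Peer review 58 × 0.16 = 9.28
  Practicals 60 × 0.09 = 5.4
  Weekly reports 81 × 0.1 = 8.1
  Term paper 63 × 0.19 = 11.97
  Reflections 55.5 × 0.37 = 20.535
  Lab reports 59.5 × 0.09 = 5.355
Sum = 60.64
60.64 < 70 → No Credit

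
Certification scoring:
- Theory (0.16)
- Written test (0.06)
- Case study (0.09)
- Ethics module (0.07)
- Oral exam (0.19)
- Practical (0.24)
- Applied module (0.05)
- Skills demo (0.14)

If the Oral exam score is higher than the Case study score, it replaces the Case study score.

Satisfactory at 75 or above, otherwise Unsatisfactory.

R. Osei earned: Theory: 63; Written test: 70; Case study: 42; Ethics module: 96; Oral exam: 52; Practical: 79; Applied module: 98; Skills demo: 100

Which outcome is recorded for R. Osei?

Oral exam (52) > Case study (42), so Case study counts as 52.
Weighted total:
  Theory 63 × 0.16 = 10.08
  Written test 70 × 0.06 = 4.2
  Case study 52 × 0.09 = 4.68
  Ethics module 96 × 0.07 = 6.72
  Oral exam 52 × 0.19 = 9.88
  Practical 79 × 0.24 = 18.96
  Applied module 98 × 0.05 = 4.9
  Skills demo 100 × 0.14 = 14
Sum = 73.42
73.42 < 75 → Unsatisfactory

Unsatisfactory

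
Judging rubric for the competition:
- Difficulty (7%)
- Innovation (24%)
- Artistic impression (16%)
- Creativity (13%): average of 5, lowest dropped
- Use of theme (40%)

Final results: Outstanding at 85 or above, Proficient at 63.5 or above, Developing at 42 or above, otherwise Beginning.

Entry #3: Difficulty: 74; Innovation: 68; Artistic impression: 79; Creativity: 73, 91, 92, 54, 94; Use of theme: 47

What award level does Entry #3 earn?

Creativity: drop 54 → average of remaining 4 = 350/4 = 87.5
Weighted total:
  Difficulty 74 × 0.07 = 5.18
  Innovation 68 × 0.24 = 16.32
  Artistic impression 79 × 0.16 = 12.64
  Creativity 87.5 × 0.13 = 11.375
  Use of theme 47 × 0.4 = 18.8
Sum = 64.315
64.315 is ≥ 63.5 and < 85 → Proficient

Proficient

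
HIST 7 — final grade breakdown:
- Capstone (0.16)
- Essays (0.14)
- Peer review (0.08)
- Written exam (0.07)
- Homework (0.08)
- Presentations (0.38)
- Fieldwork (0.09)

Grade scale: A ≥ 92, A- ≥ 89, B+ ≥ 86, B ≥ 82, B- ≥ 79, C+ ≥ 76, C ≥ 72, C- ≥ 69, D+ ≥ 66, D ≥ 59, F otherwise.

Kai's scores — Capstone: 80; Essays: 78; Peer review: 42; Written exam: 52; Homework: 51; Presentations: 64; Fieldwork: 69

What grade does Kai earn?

D

Weighted total:
  Capstone 80 × 0.16 = 12.8
  Essays 78 × 0.14 = 10.92
  Peer review 42 × 0.08 = 3.36
  Written exam 52 × 0.07 = 3.64
  Homework 51 × 0.08 = 4.08
  Presentations 64 × 0.38 = 24.32
  Fieldwork 69 × 0.09 = 6.21
Sum = 65.33
65.33 is ≥ 59 and < 66 → D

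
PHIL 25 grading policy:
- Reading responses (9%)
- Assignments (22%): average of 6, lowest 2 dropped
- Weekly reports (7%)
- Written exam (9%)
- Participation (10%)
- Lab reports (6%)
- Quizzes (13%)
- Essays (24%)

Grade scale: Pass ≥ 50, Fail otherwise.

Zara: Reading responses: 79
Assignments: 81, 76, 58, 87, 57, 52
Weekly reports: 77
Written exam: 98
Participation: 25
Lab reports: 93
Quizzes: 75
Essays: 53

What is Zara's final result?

Assignments: drop 52, 57 → average of remaining 4 = 302/4 = 75.5
Weighted total:
  Reading responses 79 × 0.09 = 7.11
  Assignments 75.5 × 0.22 = 16.61
  Weekly reports 77 × 0.07 = 5.39
  Written exam 98 × 0.09 = 8.82
  Participation 25 × 0.1 = 2.5
  Lab reports 93 × 0.06 = 5.58
  Quizzes 75 × 0.13 = 9.75
  Essays 53 × 0.24 = 12.72
Sum = 68.48
68.48 ≥ 50 → Pass

Pass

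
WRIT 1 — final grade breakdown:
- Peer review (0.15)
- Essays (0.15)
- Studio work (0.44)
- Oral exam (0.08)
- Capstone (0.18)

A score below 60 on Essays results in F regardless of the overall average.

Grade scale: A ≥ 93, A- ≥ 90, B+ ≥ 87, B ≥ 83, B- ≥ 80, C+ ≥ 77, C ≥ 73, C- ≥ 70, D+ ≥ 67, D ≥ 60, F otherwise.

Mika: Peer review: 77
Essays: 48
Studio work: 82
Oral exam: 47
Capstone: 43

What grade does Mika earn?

F

Essays score 48 < 60: minimum not met.
Weighted total:
  Peer review 77 × 0.15 = 11.55
  Essays 48 × 0.15 = 7.2
  Studio work 82 × 0.44 = 36.08
  Oral exam 47 × 0.08 = 3.76
  Capstone 43 × 0.18 = 7.74
Sum = 66.33
Because the Essays minimum was not met, the result is F.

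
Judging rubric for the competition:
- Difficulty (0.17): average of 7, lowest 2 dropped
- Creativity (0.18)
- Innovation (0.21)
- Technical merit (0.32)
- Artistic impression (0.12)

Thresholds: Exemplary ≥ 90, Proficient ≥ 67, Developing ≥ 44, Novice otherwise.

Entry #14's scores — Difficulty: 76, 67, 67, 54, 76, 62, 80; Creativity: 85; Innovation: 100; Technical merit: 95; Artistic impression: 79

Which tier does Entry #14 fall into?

Difficulty: drop 54, 62 → average of remaining 5 = 366/5 = 73.2
Weighted total:
  Difficulty 73.2 × 0.17 = 12.444
  Creativity 85 × 0.18 = 15.3
  Innovation 100 × 0.21 = 21
  Technical merit 95 × 0.32 = 30.4
  Artistic impression 79 × 0.12 = 9.48
Sum = 88.624
88.624 is ≥ 67 and < 90 → Proficient

Proficient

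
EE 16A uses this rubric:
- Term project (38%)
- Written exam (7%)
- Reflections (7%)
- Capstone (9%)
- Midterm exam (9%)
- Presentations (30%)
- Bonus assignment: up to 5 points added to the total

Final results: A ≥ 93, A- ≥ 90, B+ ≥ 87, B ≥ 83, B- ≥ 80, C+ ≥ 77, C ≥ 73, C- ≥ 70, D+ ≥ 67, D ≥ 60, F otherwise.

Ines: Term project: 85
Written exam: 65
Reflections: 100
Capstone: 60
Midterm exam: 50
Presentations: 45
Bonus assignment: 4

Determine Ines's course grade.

Weighted total:
  Term project 85 × 0.38 = 32.3
  Written exam 65 × 0.07 = 4.55
  Reflections 100 × 0.07 = 7
  Capstone 60 × 0.09 = 5.4
  Midterm exam 50 × 0.09 = 4.5
  Presentations 45 × 0.3 = 13.5
Sum = 67.25
Bonus assignment: 67.25 + 4 = 71.25
71.25 is ≥ 70 and < 73 → C-

C-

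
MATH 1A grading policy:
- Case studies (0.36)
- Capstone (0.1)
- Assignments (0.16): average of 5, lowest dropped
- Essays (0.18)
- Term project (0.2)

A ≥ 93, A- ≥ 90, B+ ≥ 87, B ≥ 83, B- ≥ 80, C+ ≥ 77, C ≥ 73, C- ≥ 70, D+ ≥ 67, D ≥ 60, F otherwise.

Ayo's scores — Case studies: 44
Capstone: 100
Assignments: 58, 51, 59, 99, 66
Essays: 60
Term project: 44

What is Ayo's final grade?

Assignments: drop 51 → average of remaining 4 = 282/4 = 70.5
Weighted total:
  Case studies 44 × 0.36 = 15.84
  Capstone 100 × 0.1 = 10
  Assignments 70.5 × 0.16 = 11.28
  Essays 60 × 0.18 = 10.8
  Term project 44 × 0.2 = 8.8
Sum = 56.72
56.72 < 60 → F

F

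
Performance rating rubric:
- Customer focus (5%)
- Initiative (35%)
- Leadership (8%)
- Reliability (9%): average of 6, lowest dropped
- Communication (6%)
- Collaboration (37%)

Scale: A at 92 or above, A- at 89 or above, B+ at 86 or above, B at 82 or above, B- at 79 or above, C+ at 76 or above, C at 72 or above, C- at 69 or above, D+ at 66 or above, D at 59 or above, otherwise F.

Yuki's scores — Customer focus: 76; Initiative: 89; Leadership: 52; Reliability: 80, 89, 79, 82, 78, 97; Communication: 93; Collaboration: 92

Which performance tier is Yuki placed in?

Reliability: drop 78 → average of remaining 5 = 427/5 = 85.4
Weighted total:
  Customer focus 76 × 0.05 = 3.8
  Initiative 89 × 0.35 = 31.15
  Leadership 52 × 0.08 = 4.16
  Reliability 85.4 × 0.09 = 7.686
  Communication 93 × 0.06 = 5.58
  Collaboration 92 × 0.37 = 34.04
Sum = 86.416
86.416 is ≥ 86 and < 89 → B+

B+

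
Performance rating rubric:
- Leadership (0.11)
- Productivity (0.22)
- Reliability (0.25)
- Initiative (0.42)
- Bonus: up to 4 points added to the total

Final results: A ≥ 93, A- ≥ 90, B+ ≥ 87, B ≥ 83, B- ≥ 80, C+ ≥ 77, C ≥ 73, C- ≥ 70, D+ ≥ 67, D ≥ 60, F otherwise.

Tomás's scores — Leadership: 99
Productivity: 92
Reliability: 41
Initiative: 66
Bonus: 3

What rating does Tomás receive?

C-

Weighted total:
  Leadership 99 × 0.11 = 10.89
  Productivity 92 × 0.22 = 20.24
  Reliability 41 × 0.25 = 10.25
  Initiative 66 × 0.42 = 27.72
Sum = 69.1
Bonus: 69.1 + 3 = 72.1
72.1 is ≥ 70 and < 73 → C-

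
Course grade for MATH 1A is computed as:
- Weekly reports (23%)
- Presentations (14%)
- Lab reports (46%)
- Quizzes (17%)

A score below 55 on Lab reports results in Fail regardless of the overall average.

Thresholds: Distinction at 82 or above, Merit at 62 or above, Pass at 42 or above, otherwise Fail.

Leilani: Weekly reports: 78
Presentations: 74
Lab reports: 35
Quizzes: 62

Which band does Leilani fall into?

Fail

Lab reports score 35 < 55: minimum not met.
Weighted total:
  Weekly reports 78 × 0.23 = 17.94
  Presentations 74 × 0.14 = 10.36
  Lab reports 35 × 0.46 = 16.1
  Quizzes 62 × 0.17 = 10.54
Sum = 54.94
Because the Lab reports minimum was not met, the result is Fail.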